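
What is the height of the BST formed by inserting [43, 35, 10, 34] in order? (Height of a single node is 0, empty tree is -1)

Insertion order: [43, 35, 10, 34]
Tree (level-order array): [43, 35, None, 10, None, None, 34]
Compute height bottom-up (empty subtree = -1):
  height(34) = 1 + max(-1, -1) = 0
  height(10) = 1 + max(-1, 0) = 1
  height(35) = 1 + max(1, -1) = 2
  height(43) = 1 + max(2, -1) = 3
Height = 3


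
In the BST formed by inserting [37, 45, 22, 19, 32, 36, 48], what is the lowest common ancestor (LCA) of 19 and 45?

Tree insertion order: [37, 45, 22, 19, 32, 36, 48]
Tree (level-order array): [37, 22, 45, 19, 32, None, 48, None, None, None, 36]
In a BST, the LCA of p=19, q=45 is the first node v on the
root-to-leaf path with p <= v <= q (go left if both < v, right if both > v).
Walk from root:
  at 37: 19 <= 37 <= 45, this is the LCA
LCA = 37


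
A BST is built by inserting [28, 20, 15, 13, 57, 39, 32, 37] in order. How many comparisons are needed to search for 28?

Search path for 28: 28
Found: True
Comparisons: 1


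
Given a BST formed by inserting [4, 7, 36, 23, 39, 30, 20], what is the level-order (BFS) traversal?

Tree insertion order: [4, 7, 36, 23, 39, 30, 20]
Tree (level-order array): [4, None, 7, None, 36, 23, 39, 20, 30]
BFS from the root, enqueuing left then right child of each popped node:
  queue [4] -> pop 4, enqueue [7], visited so far: [4]
  queue [7] -> pop 7, enqueue [36], visited so far: [4, 7]
  queue [36] -> pop 36, enqueue [23, 39], visited so far: [4, 7, 36]
  queue [23, 39] -> pop 23, enqueue [20, 30], visited so far: [4, 7, 36, 23]
  queue [39, 20, 30] -> pop 39, enqueue [none], visited so far: [4, 7, 36, 23, 39]
  queue [20, 30] -> pop 20, enqueue [none], visited so far: [4, 7, 36, 23, 39, 20]
  queue [30] -> pop 30, enqueue [none], visited so far: [4, 7, 36, 23, 39, 20, 30]
Result: [4, 7, 36, 23, 39, 20, 30]


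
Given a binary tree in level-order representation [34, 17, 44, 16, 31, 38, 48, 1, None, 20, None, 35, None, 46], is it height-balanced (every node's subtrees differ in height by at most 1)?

Tree (level-order array): [34, 17, 44, 16, 31, 38, 48, 1, None, 20, None, 35, None, 46]
Definition: a tree is height-balanced if, at every node, |h(left) - h(right)| <= 1 (empty subtree has height -1).
Bottom-up per-node check:
  node 1: h_left=-1, h_right=-1, diff=0 [OK], height=0
  node 16: h_left=0, h_right=-1, diff=1 [OK], height=1
  node 20: h_left=-1, h_right=-1, diff=0 [OK], height=0
  node 31: h_left=0, h_right=-1, diff=1 [OK], height=1
  node 17: h_left=1, h_right=1, diff=0 [OK], height=2
  node 35: h_left=-1, h_right=-1, diff=0 [OK], height=0
  node 38: h_left=0, h_right=-1, diff=1 [OK], height=1
  node 46: h_left=-1, h_right=-1, diff=0 [OK], height=0
  node 48: h_left=0, h_right=-1, diff=1 [OK], height=1
  node 44: h_left=1, h_right=1, diff=0 [OK], height=2
  node 34: h_left=2, h_right=2, diff=0 [OK], height=3
All nodes satisfy the balance condition.
Result: Balanced


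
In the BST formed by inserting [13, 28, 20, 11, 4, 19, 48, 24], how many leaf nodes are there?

Tree built from: [13, 28, 20, 11, 4, 19, 48, 24]
Tree (level-order array): [13, 11, 28, 4, None, 20, 48, None, None, 19, 24]
Rule: A leaf has 0 children.
Per-node child counts:
  node 13: 2 child(ren)
  node 11: 1 child(ren)
  node 4: 0 child(ren)
  node 28: 2 child(ren)
  node 20: 2 child(ren)
  node 19: 0 child(ren)
  node 24: 0 child(ren)
  node 48: 0 child(ren)
Matching nodes: [4, 19, 24, 48]
Count of leaf nodes: 4


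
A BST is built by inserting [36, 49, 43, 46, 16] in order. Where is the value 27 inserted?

Starting tree (level order): [36, 16, 49, None, None, 43, None, None, 46]
Insertion path: 36 -> 16
Result: insert 27 as right child of 16
Final tree (level order): [36, 16, 49, None, 27, 43, None, None, None, None, 46]


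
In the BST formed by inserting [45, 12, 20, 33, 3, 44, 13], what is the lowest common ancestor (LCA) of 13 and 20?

Tree insertion order: [45, 12, 20, 33, 3, 44, 13]
Tree (level-order array): [45, 12, None, 3, 20, None, None, 13, 33, None, None, None, 44]
In a BST, the LCA of p=13, q=20 is the first node v on the
root-to-leaf path with p <= v <= q (go left if both < v, right if both > v).
Walk from root:
  at 45: both 13 and 20 < 45, go left
  at 12: both 13 and 20 > 12, go right
  at 20: 13 <= 20 <= 20, this is the LCA
LCA = 20


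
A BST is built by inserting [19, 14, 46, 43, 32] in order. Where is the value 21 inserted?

Starting tree (level order): [19, 14, 46, None, None, 43, None, 32]
Insertion path: 19 -> 46 -> 43 -> 32
Result: insert 21 as left child of 32
Final tree (level order): [19, 14, 46, None, None, 43, None, 32, None, 21]


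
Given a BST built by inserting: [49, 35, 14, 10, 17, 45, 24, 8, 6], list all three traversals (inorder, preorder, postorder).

Tree insertion order: [49, 35, 14, 10, 17, 45, 24, 8, 6]
Tree (level-order array): [49, 35, None, 14, 45, 10, 17, None, None, 8, None, None, 24, 6]
Inorder (L, root, R): [6, 8, 10, 14, 17, 24, 35, 45, 49]
Preorder (root, L, R): [49, 35, 14, 10, 8, 6, 17, 24, 45]
Postorder (L, R, root): [6, 8, 10, 24, 17, 14, 45, 35, 49]


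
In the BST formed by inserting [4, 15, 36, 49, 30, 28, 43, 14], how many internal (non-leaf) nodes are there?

Tree built from: [4, 15, 36, 49, 30, 28, 43, 14]
Tree (level-order array): [4, None, 15, 14, 36, None, None, 30, 49, 28, None, 43]
Rule: An internal node has at least one child.
Per-node child counts:
  node 4: 1 child(ren)
  node 15: 2 child(ren)
  node 14: 0 child(ren)
  node 36: 2 child(ren)
  node 30: 1 child(ren)
  node 28: 0 child(ren)
  node 49: 1 child(ren)
  node 43: 0 child(ren)
Matching nodes: [4, 15, 36, 30, 49]
Count of internal (non-leaf) nodes: 5


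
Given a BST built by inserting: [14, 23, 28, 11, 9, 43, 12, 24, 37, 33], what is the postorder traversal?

Tree insertion order: [14, 23, 28, 11, 9, 43, 12, 24, 37, 33]
Tree (level-order array): [14, 11, 23, 9, 12, None, 28, None, None, None, None, 24, 43, None, None, 37, None, 33]
Postorder traversal: [9, 12, 11, 24, 33, 37, 43, 28, 23, 14]


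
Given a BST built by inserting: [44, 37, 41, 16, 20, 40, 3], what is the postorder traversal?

Tree insertion order: [44, 37, 41, 16, 20, 40, 3]
Tree (level-order array): [44, 37, None, 16, 41, 3, 20, 40]
Postorder traversal: [3, 20, 16, 40, 41, 37, 44]


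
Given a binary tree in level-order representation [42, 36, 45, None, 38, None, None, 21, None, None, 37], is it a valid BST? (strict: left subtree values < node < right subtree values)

Level-order array: [42, 36, 45, None, 38, None, None, 21, None, None, 37]
Validate using subtree bounds (lo, hi): at each node, require lo < value < hi,
then recurse left with hi=value and right with lo=value.
Preorder trace (stopping at first violation):
  at node 42 with bounds (-inf, +inf): OK
  at node 36 with bounds (-inf, 42): OK
  at node 38 with bounds (36, 42): OK
  at node 21 with bounds (36, 38): VIOLATION
Node 21 violates its bound: not (36 < 21 < 38).
Result: Not a valid BST


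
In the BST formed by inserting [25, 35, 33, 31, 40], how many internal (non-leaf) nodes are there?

Tree built from: [25, 35, 33, 31, 40]
Tree (level-order array): [25, None, 35, 33, 40, 31]
Rule: An internal node has at least one child.
Per-node child counts:
  node 25: 1 child(ren)
  node 35: 2 child(ren)
  node 33: 1 child(ren)
  node 31: 0 child(ren)
  node 40: 0 child(ren)
Matching nodes: [25, 35, 33]
Count of internal (non-leaf) nodes: 3


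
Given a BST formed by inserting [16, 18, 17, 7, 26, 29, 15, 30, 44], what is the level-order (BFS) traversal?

Tree insertion order: [16, 18, 17, 7, 26, 29, 15, 30, 44]
Tree (level-order array): [16, 7, 18, None, 15, 17, 26, None, None, None, None, None, 29, None, 30, None, 44]
BFS from the root, enqueuing left then right child of each popped node:
  queue [16] -> pop 16, enqueue [7, 18], visited so far: [16]
  queue [7, 18] -> pop 7, enqueue [15], visited so far: [16, 7]
  queue [18, 15] -> pop 18, enqueue [17, 26], visited so far: [16, 7, 18]
  queue [15, 17, 26] -> pop 15, enqueue [none], visited so far: [16, 7, 18, 15]
  queue [17, 26] -> pop 17, enqueue [none], visited so far: [16, 7, 18, 15, 17]
  queue [26] -> pop 26, enqueue [29], visited so far: [16, 7, 18, 15, 17, 26]
  queue [29] -> pop 29, enqueue [30], visited so far: [16, 7, 18, 15, 17, 26, 29]
  queue [30] -> pop 30, enqueue [44], visited so far: [16, 7, 18, 15, 17, 26, 29, 30]
  queue [44] -> pop 44, enqueue [none], visited so far: [16, 7, 18, 15, 17, 26, 29, 30, 44]
Result: [16, 7, 18, 15, 17, 26, 29, 30, 44]


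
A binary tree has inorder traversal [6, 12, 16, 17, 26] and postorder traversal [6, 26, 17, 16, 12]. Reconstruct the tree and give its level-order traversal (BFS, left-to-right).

Inorder:   [6, 12, 16, 17, 26]
Postorder: [6, 26, 17, 16, 12]
Algorithm: postorder visits root last, so walk postorder right-to-left;
each value is the root of the current inorder slice — split it at that
value, recurse on the right subtree first, then the left.
Recursive splits:
  root=12; inorder splits into left=[6], right=[16, 17, 26]
  root=16; inorder splits into left=[], right=[17, 26]
  root=17; inorder splits into left=[], right=[26]
  root=26; inorder splits into left=[], right=[]
  root=6; inorder splits into left=[], right=[]
Reconstructed level-order: [12, 6, 16, 17, 26]


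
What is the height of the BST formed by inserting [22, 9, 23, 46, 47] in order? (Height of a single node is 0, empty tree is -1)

Insertion order: [22, 9, 23, 46, 47]
Tree (level-order array): [22, 9, 23, None, None, None, 46, None, 47]
Compute height bottom-up (empty subtree = -1):
  height(9) = 1 + max(-1, -1) = 0
  height(47) = 1 + max(-1, -1) = 0
  height(46) = 1 + max(-1, 0) = 1
  height(23) = 1 + max(-1, 1) = 2
  height(22) = 1 + max(0, 2) = 3
Height = 3


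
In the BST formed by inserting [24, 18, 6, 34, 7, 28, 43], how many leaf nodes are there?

Tree built from: [24, 18, 6, 34, 7, 28, 43]
Tree (level-order array): [24, 18, 34, 6, None, 28, 43, None, 7]
Rule: A leaf has 0 children.
Per-node child counts:
  node 24: 2 child(ren)
  node 18: 1 child(ren)
  node 6: 1 child(ren)
  node 7: 0 child(ren)
  node 34: 2 child(ren)
  node 28: 0 child(ren)
  node 43: 0 child(ren)
Matching nodes: [7, 28, 43]
Count of leaf nodes: 3


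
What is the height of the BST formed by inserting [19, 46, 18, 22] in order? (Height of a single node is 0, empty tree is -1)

Insertion order: [19, 46, 18, 22]
Tree (level-order array): [19, 18, 46, None, None, 22]
Compute height bottom-up (empty subtree = -1):
  height(18) = 1 + max(-1, -1) = 0
  height(22) = 1 + max(-1, -1) = 0
  height(46) = 1 + max(0, -1) = 1
  height(19) = 1 + max(0, 1) = 2
Height = 2


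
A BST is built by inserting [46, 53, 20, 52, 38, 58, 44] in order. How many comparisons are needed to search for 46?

Search path for 46: 46
Found: True
Comparisons: 1


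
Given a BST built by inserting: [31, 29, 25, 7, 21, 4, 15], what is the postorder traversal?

Tree insertion order: [31, 29, 25, 7, 21, 4, 15]
Tree (level-order array): [31, 29, None, 25, None, 7, None, 4, 21, None, None, 15]
Postorder traversal: [4, 15, 21, 7, 25, 29, 31]


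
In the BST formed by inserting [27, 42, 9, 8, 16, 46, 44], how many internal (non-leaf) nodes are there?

Tree built from: [27, 42, 9, 8, 16, 46, 44]
Tree (level-order array): [27, 9, 42, 8, 16, None, 46, None, None, None, None, 44]
Rule: An internal node has at least one child.
Per-node child counts:
  node 27: 2 child(ren)
  node 9: 2 child(ren)
  node 8: 0 child(ren)
  node 16: 0 child(ren)
  node 42: 1 child(ren)
  node 46: 1 child(ren)
  node 44: 0 child(ren)
Matching nodes: [27, 9, 42, 46]
Count of internal (non-leaf) nodes: 4


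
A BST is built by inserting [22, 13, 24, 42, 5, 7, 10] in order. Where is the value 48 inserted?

Starting tree (level order): [22, 13, 24, 5, None, None, 42, None, 7, None, None, None, 10]
Insertion path: 22 -> 24 -> 42
Result: insert 48 as right child of 42
Final tree (level order): [22, 13, 24, 5, None, None, 42, None, 7, None, 48, None, 10]


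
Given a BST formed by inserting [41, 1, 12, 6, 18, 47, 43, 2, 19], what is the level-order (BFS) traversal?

Tree insertion order: [41, 1, 12, 6, 18, 47, 43, 2, 19]
Tree (level-order array): [41, 1, 47, None, 12, 43, None, 6, 18, None, None, 2, None, None, 19]
BFS from the root, enqueuing left then right child of each popped node:
  queue [41] -> pop 41, enqueue [1, 47], visited so far: [41]
  queue [1, 47] -> pop 1, enqueue [12], visited so far: [41, 1]
  queue [47, 12] -> pop 47, enqueue [43], visited so far: [41, 1, 47]
  queue [12, 43] -> pop 12, enqueue [6, 18], visited so far: [41, 1, 47, 12]
  queue [43, 6, 18] -> pop 43, enqueue [none], visited so far: [41, 1, 47, 12, 43]
  queue [6, 18] -> pop 6, enqueue [2], visited so far: [41, 1, 47, 12, 43, 6]
  queue [18, 2] -> pop 18, enqueue [19], visited so far: [41, 1, 47, 12, 43, 6, 18]
  queue [2, 19] -> pop 2, enqueue [none], visited so far: [41, 1, 47, 12, 43, 6, 18, 2]
  queue [19] -> pop 19, enqueue [none], visited so far: [41, 1, 47, 12, 43, 6, 18, 2, 19]
Result: [41, 1, 47, 12, 43, 6, 18, 2, 19]


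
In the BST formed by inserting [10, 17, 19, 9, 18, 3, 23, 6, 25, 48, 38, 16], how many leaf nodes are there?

Tree built from: [10, 17, 19, 9, 18, 3, 23, 6, 25, 48, 38, 16]
Tree (level-order array): [10, 9, 17, 3, None, 16, 19, None, 6, None, None, 18, 23, None, None, None, None, None, 25, None, 48, 38]
Rule: A leaf has 0 children.
Per-node child counts:
  node 10: 2 child(ren)
  node 9: 1 child(ren)
  node 3: 1 child(ren)
  node 6: 0 child(ren)
  node 17: 2 child(ren)
  node 16: 0 child(ren)
  node 19: 2 child(ren)
  node 18: 0 child(ren)
  node 23: 1 child(ren)
  node 25: 1 child(ren)
  node 48: 1 child(ren)
  node 38: 0 child(ren)
Matching nodes: [6, 16, 18, 38]
Count of leaf nodes: 4


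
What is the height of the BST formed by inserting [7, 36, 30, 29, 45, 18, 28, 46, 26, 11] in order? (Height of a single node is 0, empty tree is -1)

Insertion order: [7, 36, 30, 29, 45, 18, 28, 46, 26, 11]
Tree (level-order array): [7, None, 36, 30, 45, 29, None, None, 46, 18, None, None, None, 11, 28, None, None, 26]
Compute height bottom-up (empty subtree = -1):
  height(11) = 1 + max(-1, -1) = 0
  height(26) = 1 + max(-1, -1) = 0
  height(28) = 1 + max(0, -1) = 1
  height(18) = 1 + max(0, 1) = 2
  height(29) = 1 + max(2, -1) = 3
  height(30) = 1 + max(3, -1) = 4
  height(46) = 1 + max(-1, -1) = 0
  height(45) = 1 + max(-1, 0) = 1
  height(36) = 1 + max(4, 1) = 5
  height(7) = 1 + max(-1, 5) = 6
Height = 6


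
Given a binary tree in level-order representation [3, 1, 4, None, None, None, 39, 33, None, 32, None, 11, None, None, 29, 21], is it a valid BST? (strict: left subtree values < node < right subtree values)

Level-order array: [3, 1, 4, None, None, None, 39, 33, None, 32, None, 11, None, None, 29, 21]
Validate using subtree bounds (lo, hi): at each node, require lo < value < hi,
then recurse left with hi=value and right with lo=value.
Preorder trace (stopping at first violation):
  at node 3 with bounds (-inf, +inf): OK
  at node 1 with bounds (-inf, 3): OK
  at node 4 with bounds (3, +inf): OK
  at node 39 with bounds (4, +inf): OK
  at node 33 with bounds (4, 39): OK
  at node 32 with bounds (4, 33): OK
  at node 11 with bounds (4, 32): OK
  at node 29 with bounds (11, 32): OK
  at node 21 with bounds (11, 29): OK
No violation found at any node.
Result: Valid BST


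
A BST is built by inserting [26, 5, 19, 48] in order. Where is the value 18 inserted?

Starting tree (level order): [26, 5, 48, None, 19]
Insertion path: 26 -> 5 -> 19
Result: insert 18 as left child of 19
Final tree (level order): [26, 5, 48, None, 19, None, None, 18]


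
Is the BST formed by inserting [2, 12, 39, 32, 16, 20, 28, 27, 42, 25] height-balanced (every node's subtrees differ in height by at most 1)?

Tree (level-order array): [2, None, 12, None, 39, 32, 42, 16, None, None, None, None, 20, None, 28, 27, None, 25]
Definition: a tree is height-balanced if, at every node, |h(left) - h(right)| <= 1 (empty subtree has height -1).
Bottom-up per-node check:
  node 25: h_left=-1, h_right=-1, diff=0 [OK], height=0
  node 27: h_left=0, h_right=-1, diff=1 [OK], height=1
  node 28: h_left=1, h_right=-1, diff=2 [FAIL (|1--1|=2 > 1)], height=2
  node 20: h_left=-1, h_right=2, diff=3 [FAIL (|-1-2|=3 > 1)], height=3
  node 16: h_left=-1, h_right=3, diff=4 [FAIL (|-1-3|=4 > 1)], height=4
  node 32: h_left=4, h_right=-1, diff=5 [FAIL (|4--1|=5 > 1)], height=5
  node 42: h_left=-1, h_right=-1, diff=0 [OK], height=0
  node 39: h_left=5, h_right=0, diff=5 [FAIL (|5-0|=5 > 1)], height=6
  node 12: h_left=-1, h_right=6, diff=7 [FAIL (|-1-6|=7 > 1)], height=7
  node 2: h_left=-1, h_right=7, diff=8 [FAIL (|-1-7|=8 > 1)], height=8
Node 28 violates the condition: |1 - -1| = 2 > 1.
Result: Not balanced


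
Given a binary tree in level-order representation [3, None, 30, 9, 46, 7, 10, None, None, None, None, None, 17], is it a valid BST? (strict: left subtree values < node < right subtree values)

Level-order array: [3, None, 30, 9, 46, 7, 10, None, None, None, None, None, 17]
Validate using subtree bounds (lo, hi): at each node, require lo < value < hi,
then recurse left with hi=value and right with lo=value.
Preorder trace (stopping at first violation):
  at node 3 with bounds (-inf, +inf): OK
  at node 30 with bounds (3, +inf): OK
  at node 9 with bounds (3, 30): OK
  at node 7 with bounds (3, 9): OK
  at node 10 with bounds (9, 30): OK
  at node 17 with bounds (10, 30): OK
  at node 46 with bounds (30, +inf): OK
No violation found at any node.
Result: Valid BST


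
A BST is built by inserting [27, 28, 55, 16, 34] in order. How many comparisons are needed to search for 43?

Search path for 43: 27 -> 28 -> 55 -> 34
Found: False
Comparisons: 4


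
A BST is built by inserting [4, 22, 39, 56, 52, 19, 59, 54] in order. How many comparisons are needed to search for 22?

Search path for 22: 4 -> 22
Found: True
Comparisons: 2


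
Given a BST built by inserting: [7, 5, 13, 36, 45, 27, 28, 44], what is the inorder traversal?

Tree insertion order: [7, 5, 13, 36, 45, 27, 28, 44]
Tree (level-order array): [7, 5, 13, None, None, None, 36, 27, 45, None, 28, 44]
Inorder traversal: [5, 7, 13, 27, 28, 36, 44, 45]


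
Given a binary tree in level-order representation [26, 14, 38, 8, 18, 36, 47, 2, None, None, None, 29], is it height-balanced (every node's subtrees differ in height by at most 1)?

Tree (level-order array): [26, 14, 38, 8, 18, 36, 47, 2, None, None, None, 29]
Definition: a tree is height-balanced if, at every node, |h(left) - h(right)| <= 1 (empty subtree has height -1).
Bottom-up per-node check:
  node 2: h_left=-1, h_right=-1, diff=0 [OK], height=0
  node 8: h_left=0, h_right=-1, diff=1 [OK], height=1
  node 18: h_left=-1, h_right=-1, diff=0 [OK], height=0
  node 14: h_left=1, h_right=0, diff=1 [OK], height=2
  node 29: h_left=-1, h_right=-1, diff=0 [OK], height=0
  node 36: h_left=0, h_right=-1, diff=1 [OK], height=1
  node 47: h_left=-1, h_right=-1, diff=0 [OK], height=0
  node 38: h_left=1, h_right=0, diff=1 [OK], height=2
  node 26: h_left=2, h_right=2, diff=0 [OK], height=3
All nodes satisfy the balance condition.
Result: Balanced


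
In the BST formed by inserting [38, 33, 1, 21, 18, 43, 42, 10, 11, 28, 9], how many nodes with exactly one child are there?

Tree built from: [38, 33, 1, 21, 18, 43, 42, 10, 11, 28, 9]
Tree (level-order array): [38, 33, 43, 1, None, 42, None, None, 21, None, None, 18, 28, 10, None, None, None, 9, 11]
Rule: These are nodes with exactly 1 non-null child.
Per-node child counts:
  node 38: 2 child(ren)
  node 33: 1 child(ren)
  node 1: 1 child(ren)
  node 21: 2 child(ren)
  node 18: 1 child(ren)
  node 10: 2 child(ren)
  node 9: 0 child(ren)
  node 11: 0 child(ren)
  node 28: 0 child(ren)
  node 43: 1 child(ren)
  node 42: 0 child(ren)
Matching nodes: [33, 1, 18, 43]
Count of nodes with exactly one child: 4


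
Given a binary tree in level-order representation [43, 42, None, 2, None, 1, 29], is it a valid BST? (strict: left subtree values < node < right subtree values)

Level-order array: [43, 42, None, 2, None, 1, 29]
Validate using subtree bounds (lo, hi): at each node, require lo < value < hi,
then recurse left with hi=value and right with lo=value.
Preorder trace (stopping at first violation):
  at node 43 with bounds (-inf, +inf): OK
  at node 42 with bounds (-inf, 43): OK
  at node 2 with bounds (-inf, 42): OK
  at node 1 with bounds (-inf, 2): OK
  at node 29 with bounds (2, 42): OK
No violation found at any node.
Result: Valid BST


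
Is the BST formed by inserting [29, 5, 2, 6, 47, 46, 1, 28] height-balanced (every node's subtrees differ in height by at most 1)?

Tree (level-order array): [29, 5, 47, 2, 6, 46, None, 1, None, None, 28]
Definition: a tree is height-balanced if, at every node, |h(left) - h(right)| <= 1 (empty subtree has height -1).
Bottom-up per-node check:
  node 1: h_left=-1, h_right=-1, diff=0 [OK], height=0
  node 2: h_left=0, h_right=-1, diff=1 [OK], height=1
  node 28: h_left=-1, h_right=-1, diff=0 [OK], height=0
  node 6: h_left=-1, h_right=0, diff=1 [OK], height=1
  node 5: h_left=1, h_right=1, diff=0 [OK], height=2
  node 46: h_left=-1, h_right=-1, diff=0 [OK], height=0
  node 47: h_left=0, h_right=-1, diff=1 [OK], height=1
  node 29: h_left=2, h_right=1, diff=1 [OK], height=3
All nodes satisfy the balance condition.
Result: Balanced


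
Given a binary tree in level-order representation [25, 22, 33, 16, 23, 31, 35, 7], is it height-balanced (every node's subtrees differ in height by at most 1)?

Tree (level-order array): [25, 22, 33, 16, 23, 31, 35, 7]
Definition: a tree is height-balanced if, at every node, |h(left) - h(right)| <= 1 (empty subtree has height -1).
Bottom-up per-node check:
  node 7: h_left=-1, h_right=-1, diff=0 [OK], height=0
  node 16: h_left=0, h_right=-1, diff=1 [OK], height=1
  node 23: h_left=-1, h_right=-1, diff=0 [OK], height=0
  node 22: h_left=1, h_right=0, diff=1 [OK], height=2
  node 31: h_left=-1, h_right=-1, diff=0 [OK], height=0
  node 35: h_left=-1, h_right=-1, diff=0 [OK], height=0
  node 33: h_left=0, h_right=0, diff=0 [OK], height=1
  node 25: h_left=2, h_right=1, diff=1 [OK], height=3
All nodes satisfy the balance condition.
Result: Balanced


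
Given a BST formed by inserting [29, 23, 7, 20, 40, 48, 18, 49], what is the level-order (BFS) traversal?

Tree insertion order: [29, 23, 7, 20, 40, 48, 18, 49]
Tree (level-order array): [29, 23, 40, 7, None, None, 48, None, 20, None, 49, 18]
BFS from the root, enqueuing left then right child of each popped node:
  queue [29] -> pop 29, enqueue [23, 40], visited so far: [29]
  queue [23, 40] -> pop 23, enqueue [7], visited so far: [29, 23]
  queue [40, 7] -> pop 40, enqueue [48], visited so far: [29, 23, 40]
  queue [7, 48] -> pop 7, enqueue [20], visited so far: [29, 23, 40, 7]
  queue [48, 20] -> pop 48, enqueue [49], visited so far: [29, 23, 40, 7, 48]
  queue [20, 49] -> pop 20, enqueue [18], visited so far: [29, 23, 40, 7, 48, 20]
  queue [49, 18] -> pop 49, enqueue [none], visited so far: [29, 23, 40, 7, 48, 20, 49]
  queue [18] -> pop 18, enqueue [none], visited so far: [29, 23, 40, 7, 48, 20, 49, 18]
Result: [29, 23, 40, 7, 48, 20, 49, 18]


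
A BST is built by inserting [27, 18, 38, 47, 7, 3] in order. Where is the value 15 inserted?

Starting tree (level order): [27, 18, 38, 7, None, None, 47, 3]
Insertion path: 27 -> 18 -> 7
Result: insert 15 as right child of 7
Final tree (level order): [27, 18, 38, 7, None, None, 47, 3, 15]


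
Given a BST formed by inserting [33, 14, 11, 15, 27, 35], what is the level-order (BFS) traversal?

Tree insertion order: [33, 14, 11, 15, 27, 35]
Tree (level-order array): [33, 14, 35, 11, 15, None, None, None, None, None, 27]
BFS from the root, enqueuing left then right child of each popped node:
  queue [33] -> pop 33, enqueue [14, 35], visited so far: [33]
  queue [14, 35] -> pop 14, enqueue [11, 15], visited so far: [33, 14]
  queue [35, 11, 15] -> pop 35, enqueue [none], visited so far: [33, 14, 35]
  queue [11, 15] -> pop 11, enqueue [none], visited so far: [33, 14, 35, 11]
  queue [15] -> pop 15, enqueue [27], visited so far: [33, 14, 35, 11, 15]
  queue [27] -> pop 27, enqueue [none], visited so far: [33, 14, 35, 11, 15, 27]
Result: [33, 14, 35, 11, 15, 27]


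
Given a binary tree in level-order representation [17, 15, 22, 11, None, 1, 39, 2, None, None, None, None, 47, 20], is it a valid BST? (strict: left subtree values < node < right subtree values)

Level-order array: [17, 15, 22, 11, None, 1, 39, 2, None, None, None, None, 47, 20]
Validate using subtree bounds (lo, hi): at each node, require lo < value < hi,
then recurse left with hi=value and right with lo=value.
Preorder trace (stopping at first violation):
  at node 17 with bounds (-inf, +inf): OK
  at node 15 with bounds (-inf, 17): OK
  at node 11 with bounds (-inf, 15): OK
  at node 2 with bounds (-inf, 11): OK
  at node 20 with bounds (-inf, 2): VIOLATION
Node 20 violates its bound: not (-inf < 20 < 2).
Result: Not a valid BST


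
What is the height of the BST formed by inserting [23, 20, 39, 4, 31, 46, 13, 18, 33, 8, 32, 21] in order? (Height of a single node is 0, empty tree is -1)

Insertion order: [23, 20, 39, 4, 31, 46, 13, 18, 33, 8, 32, 21]
Tree (level-order array): [23, 20, 39, 4, 21, 31, 46, None, 13, None, None, None, 33, None, None, 8, 18, 32]
Compute height bottom-up (empty subtree = -1):
  height(8) = 1 + max(-1, -1) = 0
  height(18) = 1 + max(-1, -1) = 0
  height(13) = 1 + max(0, 0) = 1
  height(4) = 1 + max(-1, 1) = 2
  height(21) = 1 + max(-1, -1) = 0
  height(20) = 1 + max(2, 0) = 3
  height(32) = 1 + max(-1, -1) = 0
  height(33) = 1 + max(0, -1) = 1
  height(31) = 1 + max(-1, 1) = 2
  height(46) = 1 + max(-1, -1) = 0
  height(39) = 1 + max(2, 0) = 3
  height(23) = 1 + max(3, 3) = 4
Height = 4


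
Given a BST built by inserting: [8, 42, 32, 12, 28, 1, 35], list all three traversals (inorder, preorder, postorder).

Tree insertion order: [8, 42, 32, 12, 28, 1, 35]
Tree (level-order array): [8, 1, 42, None, None, 32, None, 12, 35, None, 28]
Inorder (L, root, R): [1, 8, 12, 28, 32, 35, 42]
Preorder (root, L, R): [8, 1, 42, 32, 12, 28, 35]
Postorder (L, R, root): [1, 28, 12, 35, 32, 42, 8]


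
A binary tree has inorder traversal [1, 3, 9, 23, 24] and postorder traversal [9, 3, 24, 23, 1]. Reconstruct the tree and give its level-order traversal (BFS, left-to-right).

Inorder:   [1, 3, 9, 23, 24]
Postorder: [9, 3, 24, 23, 1]
Algorithm: postorder visits root last, so walk postorder right-to-left;
each value is the root of the current inorder slice — split it at that
value, recurse on the right subtree first, then the left.
Recursive splits:
  root=1; inorder splits into left=[], right=[3, 9, 23, 24]
  root=23; inorder splits into left=[3, 9], right=[24]
  root=24; inorder splits into left=[], right=[]
  root=3; inorder splits into left=[], right=[9]
  root=9; inorder splits into left=[], right=[]
Reconstructed level-order: [1, 23, 3, 24, 9]


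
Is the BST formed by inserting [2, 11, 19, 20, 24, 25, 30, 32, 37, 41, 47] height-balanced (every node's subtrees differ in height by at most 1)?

Tree (level-order array): [2, None, 11, None, 19, None, 20, None, 24, None, 25, None, 30, None, 32, None, 37, None, 41, None, 47]
Definition: a tree is height-balanced if, at every node, |h(left) - h(right)| <= 1 (empty subtree has height -1).
Bottom-up per-node check:
  node 47: h_left=-1, h_right=-1, diff=0 [OK], height=0
  node 41: h_left=-1, h_right=0, diff=1 [OK], height=1
  node 37: h_left=-1, h_right=1, diff=2 [FAIL (|-1-1|=2 > 1)], height=2
  node 32: h_left=-1, h_right=2, diff=3 [FAIL (|-1-2|=3 > 1)], height=3
  node 30: h_left=-1, h_right=3, diff=4 [FAIL (|-1-3|=4 > 1)], height=4
  node 25: h_left=-1, h_right=4, diff=5 [FAIL (|-1-4|=5 > 1)], height=5
  node 24: h_left=-1, h_right=5, diff=6 [FAIL (|-1-5|=6 > 1)], height=6
  node 20: h_left=-1, h_right=6, diff=7 [FAIL (|-1-6|=7 > 1)], height=7
  node 19: h_left=-1, h_right=7, diff=8 [FAIL (|-1-7|=8 > 1)], height=8
  node 11: h_left=-1, h_right=8, diff=9 [FAIL (|-1-8|=9 > 1)], height=9
  node 2: h_left=-1, h_right=9, diff=10 [FAIL (|-1-9|=10 > 1)], height=10
Node 37 violates the condition: |-1 - 1| = 2 > 1.
Result: Not balanced


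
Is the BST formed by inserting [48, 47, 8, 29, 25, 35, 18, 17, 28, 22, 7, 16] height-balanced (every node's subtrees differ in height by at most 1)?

Tree (level-order array): [48, 47, None, 8, None, 7, 29, None, None, 25, 35, 18, 28, None, None, 17, 22, None, None, 16]
Definition: a tree is height-balanced if, at every node, |h(left) - h(right)| <= 1 (empty subtree has height -1).
Bottom-up per-node check:
  node 7: h_left=-1, h_right=-1, diff=0 [OK], height=0
  node 16: h_left=-1, h_right=-1, diff=0 [OK], height=0
  node 17: h_left=0, h_right=-1, diff=1 [OK], height=1
  node 22: h_left=-1, h_right=-1, diff=0 [OK], height=0
  node 18: h_left=1, h_right=0, diff=1 [OK], height=2
  node 28: h_left=-1, h_right=-1, diff=0 [OK], height=0
  node 25: h_left=2, h_right=0, diff=2 [FAIL (|2-0|=2 > 1)], height=3
  node 35: h_left=-1, h_right=-1, diff=0 [OK], height=0
  node 29: h_left=3, h_right=0, diff=3 [FAIL (|3-0|=3 > 1)], height=4
  node 8: h_left=0, h_right=4, diff=4 [FAIL (|0-4|=4 > 1)], height=5
  node 47: h_left=5, h_right=-1, diff=6 [FAIL (|5--1|=6 > 1)], height=6
  node 48: h_left=6, h_right=-1, diff=7 [FAIL (|6--1|=7 > 1)], height=7
Node 25 violates the condition: |2 - 0| = 2 > 1.
Result: Not balanced


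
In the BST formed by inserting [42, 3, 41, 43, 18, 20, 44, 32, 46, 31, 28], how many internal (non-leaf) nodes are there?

Tree built from: [42, 3, 41, 43, 18, 20, 44, 32, 46, 31, 28]
Tree (level-order array): [42, 3, 43, None, 41, None, 44, 18, None, None, 46, None, 20, None, None, None, 32, 31, None, 28]
Rule: An internal node has at least one child.
Per-node child counts:
  node 42: 2 child(ren)
  node 3: 1 child(ren)
  node 41: 1 child(ren)
  node 18: 1 child(ren)
  node 20: 1 child(ren)
  node 32: 1 child(ren)
  node 31: 1 child(ren)
  node 28: 0 child(ren)
  node 43: 1 child(ren)
  node 44: 1 child(ren)
  node 46: 0 child(ren)
Matching nodes: [42, 3, 41, 18, 20, 32, 31, 43, 44]
Count of internal (non-leaf) nodes: 9


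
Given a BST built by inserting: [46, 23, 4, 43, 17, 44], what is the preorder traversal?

Tree insertion order: [46, 23, 4, 43, 17, 44]
Tree (level-order array): [46, 23, None, 4, 43, None, 17, None, 44]
Preorder traversal: [46, 23, 4, 17, 43, 44]


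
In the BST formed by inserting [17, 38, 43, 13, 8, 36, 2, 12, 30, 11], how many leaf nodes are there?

Tree built from: [17, 38, 43, 13, 8, 36, 2, 12, 30, 11]
Tree (level-order array): [17, 13, 38, 8, None, 36, 43, 2, 12, 30, None, None, None, None, None, 11]
Rule: A leaf has 0 children.
Per-node child counts:
  node 17: 2 child(ren)
  node 13: 1 child(ren)
  node 8: 2 child(ren)
  node 2: 0 child(ren)
  node 12: 1 child(ren)
  node 11: 0 child(ren)
  node 38: 2 child(ren)
  node 36: 1 child(ren)
  node 30: 0 child(ren)
  node 43: 0 child(ren)
Matching nodes: [2, 11, 30, 43]
Count of leaf nodes: 4


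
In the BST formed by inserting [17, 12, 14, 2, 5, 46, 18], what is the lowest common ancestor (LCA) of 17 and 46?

Tree insertion order: [17, 12, 14, 2, 5, 46, 18]
Tree (level-order array): [17, 12, 46, 2, 14, 18, None, None, 5]
In a BST, the LCA of p=17, q=46 is the first node v on the
root-to-leaf path with p <= v <= q (go left if both < v, right if both > v).
Walk from root:
  at 17: 17 <= 17 <= 46, this is the LCA
LCA = 17


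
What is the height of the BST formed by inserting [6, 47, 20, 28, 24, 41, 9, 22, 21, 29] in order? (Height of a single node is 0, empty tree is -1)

Insertion order: [6, 47, 20, 28, 24, 41, 9, 22, 21, 29]
Tree (level-order array): [6, None, 47, 20, None, 9, 28, None, None, 24, 41, 22, None, 29, None, 21]
Compute height bottom-up (empty subtree = -1):
  height(9) = 1 + max(-1, -1) = 0
  height(21) = 1 + max(-1, -1) = 0
  height(22) = 1 + max(0, -1) = 1
  height(24) = 1 + max(1, -1) = 2
  height(29) = 1 + max(-1, -1) = 0
  height(41) = 1 + max(0, -1) = 1
  height(28) = 1 + max(2, 1) = 3
  height(20) = 1 + max(0, 3) = 4
  height(47) = 1 + max(4, -1) = 5
  height(6) = 1 + max(-1, 5) = 6
Height = 6


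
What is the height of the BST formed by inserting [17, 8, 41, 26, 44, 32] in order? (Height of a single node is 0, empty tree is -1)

Insertion order: [17, 8, 41, 26, 44, 32]
Tree (level-order array): [17, 8, 41, None, None, 26, 44, None, 32]
Compute height bottom-up (empty subtree = -1):
  height(8) = 1 + max(-1, -1) = 0
  height(32) = 1 + max(-1, -1) = 0
  height(26) = 1 + max(-1, 0) = 1
  height(44) = 1 + max(-1, -1) = 0
  height(41) = 1 + max(1, 0) = 2
  height(17) = 1 + max(0, 2) = 3
Height = 3


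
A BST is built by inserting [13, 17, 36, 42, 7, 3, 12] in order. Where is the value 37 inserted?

Starting tree (level order): [13, 7, 17, 3, 12, None, 36, None, None, None, None, None, 42]
Insertion path: 13 -> 17 -> 36 -> 42
Result: insert 37 as left child of 42
Final tree (level order): [13, 7, 17, 3, 12, None, 36, None, None, None, None, None, 42, 37]


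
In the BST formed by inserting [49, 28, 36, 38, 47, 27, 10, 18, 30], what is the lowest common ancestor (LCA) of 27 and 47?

Tree insertion order: [49, 28, 36, 38, 47, 27, 10, 18, 30]
Tree (level-order array): [49, 28, None, 27, 36, 10, None, 30, 38, None, 18, None, None, None, 47]
In a BST, the LCA of p=27, q=47 is the first node v on the
root-to-leaf path with p <= v <= q (go left if both < v, right if both > v).
Walk from root:
  at 49: both 27 and 47 < 49, go left
  at 28: 27 <= 28 <= 47, this is the LCA
LCA = 28


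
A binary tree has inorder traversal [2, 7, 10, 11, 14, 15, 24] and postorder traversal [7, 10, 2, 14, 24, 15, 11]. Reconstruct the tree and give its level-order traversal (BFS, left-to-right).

Inorder:   [2, 7, 10, 11, 14, 15, 24]
Postorder: [7, 10, 2, 14, 24, 15, 11]
Algorithm: postorder visits root last, so walk postorder right-to-left;
each value is the root of the current inorder slice — split it at that
value, recurse on the right subtree first, then the left.
Recursive splits:
  root=11; inorder splits into left=[2, 7, 10], right=[14, 15, 24]
  root=15; inorder splits into left=[14], right=[24]
  root=24; inorder splits into left=[], right=[]
  root=14; inorder splits into left=[], right=[]
  root=2; inorder splits into left=[], right=[7, 10]
  root=10; inorder splits into left=[7], right=[]
  root=7; inorder splits into left=[], right=[]
Reconstructed level-order: [11, 2, 15, 10, 14, 24, 7]


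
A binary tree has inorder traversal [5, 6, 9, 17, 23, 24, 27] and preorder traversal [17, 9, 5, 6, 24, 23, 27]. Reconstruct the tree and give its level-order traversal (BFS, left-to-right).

Inorder:  [5, 6, 9, 17, 23, 24, 27]
Preorder: [17, 9, 5, 6, 24, 23, 27]
Algorithm: preorder visits root first, so consume preorder in order;
for each root, split the current inorder slice at that value into
left-subtree inorder and right-subtree inorder, then recurse.
Recursive splits:
  root=17; inorder splits into left=[5, 6, 9], right=[23, 24, 27]
  root=9; inorder splits into left=[5, 6], right=[]
  root=5; inorder splits into left=[], right=[6]
  root=6; inorder splits into left=[], right=[]
  root=24; inorder splits into left=[23], right=[27]
  root=23; inorder splits into left=[], right=[]
  root=27; inorder splits into left=[], right=[]
Reconstructed level-order: [17, 9, 24, 5, 23, 27, 6]


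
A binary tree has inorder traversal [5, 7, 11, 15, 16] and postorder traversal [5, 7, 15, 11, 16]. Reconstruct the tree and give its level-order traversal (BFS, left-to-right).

Inorder:   [5, 7, 11, 15, 16]
Postorder: [5, 7, 15, 11, 16]
Algorithm: postorder visits root last, so walk postorder right-to-left;
each value is the root of the current inorder slice — split it at that
value, recurse on the right subtree first, then the left.
Recursive splits:
  root=16; inorder splits into left=[5, 7, 11, 15], right=[]
  root=11; inorder splits into left=[5, 7], right=[15]
  root=15; inorder splits into left=[], right=[]
  root=7; inorder splits into left=[5], right=[]
  root=5; inorder splits into left=[], right=[]
Reconstructed level-order: [16, 11, 7, 15, 5]


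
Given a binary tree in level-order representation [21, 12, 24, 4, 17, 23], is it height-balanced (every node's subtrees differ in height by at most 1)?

Tree (level-order array): [21, 12, 24, 4, 17, 23]
Definition: a tree is height-balanced if, at every node, |h(left) - h(right)| <= 1 (empty subtree has height -1).
Bottom-up per-node check:
  node 4: h_left=-1, h_right=-1, diff=0 [OK], height=0
  node 17: h_left=-1, h_right=-1, diff=0 [OK], height=0
  node 12: h_left=0, h_right=0, diff=0 [OK], height=1
  node 23: h_left=-1, h_right=-1, diff=0 [OK], height=0
  node 24: h_left=0, h_right=-1, diff=1 [OK], height=1
  node 21: h_left=1, h_right=1, diff=0 [OK], height=2
All nodes satisfy the balance condition.
Result: Balanced


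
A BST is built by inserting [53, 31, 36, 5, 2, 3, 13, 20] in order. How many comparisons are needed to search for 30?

Search path for 30: 53 -> 31 -> 5 -> 13 -> 20
Found: False
Comparisons: 5


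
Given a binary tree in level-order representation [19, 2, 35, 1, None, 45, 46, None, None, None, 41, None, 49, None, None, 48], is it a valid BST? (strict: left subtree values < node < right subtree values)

Level-order array: [19, 2, 35, 1, None, 45, 46, None, None, None, 41, None, 49, None, None, 48]
Validate using subtree bounds (lo, hi): at each node, require lo < value < hi,
then recurse left with hi=value and right with lo=value.
Preorder trace (stopping at first violation):
  at node 19 with bounds (-inf, +inf): OK
  at node 2 with bounds (-inf, 19): OK
  at node 1 with bounds (-inf, 2): OK
  at node 35 with bounds (19, +inf): OK
  at node 45 with bounds (19, 35): VIOLATION
Node 45 violates its bound: not (19 < 45 < 35).
Result: Not a valid BST


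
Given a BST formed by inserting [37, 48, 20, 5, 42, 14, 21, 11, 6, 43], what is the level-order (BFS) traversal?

Tree insertion order: [37, 48, 20, 5, 42, 14, 21, 11, 6, 43]
Tree (level-order array): [37, 20, 48, 5, 21, 42, None, None, 14, None, None, None, 43, 11, None, None, None, 6]
BFS from the root, enqueuing left then right child of each popped node:
  queue [37] -> pop 37, enqueue [20, 48], visited so far: [37]
  queue [20, 48] -> pop 20, enqueue [5, 21], visited so far: [37, 20]
  queue [48, 5, 21] -> pop 48, enqueue [42], visited so far: [37, 20, 48]
  queue [5, 21, 42] -> pop 5, enqueue [14], visited so far: [37, 20, 48, 5]
  queue [21, 42, 14] -> pop 21, enqueue [none], visited so far: [37, 20, 48, 5, 21]
  queue [42, 14] -> pop 42, enqueue [43], visited so far: [37, 20, 48, 5, 21, 42]
  queue [14, 43] -> pop 14, enqueue [11], visited so far: [37, 20, 48, 5, 21, 42, 14]
  queue [43, 11] -> pop 43, enqueue [none], visited so far: [37, 20, 48, 5, 21, 42, 14, 43]
  queue [11] -> pop 11, enqueue [6], visited so far: [37, 20, 48, 5, 21, 42, 14, 43, 11]
  queue [6] -> pop 6, enqueue [none], visited so far: [37, 20, 48, 5, 21, 42, 14, 43, 11, 6]
Result: [37, 20, 48, 5, 21, 42, 14, 43, 11, 6]


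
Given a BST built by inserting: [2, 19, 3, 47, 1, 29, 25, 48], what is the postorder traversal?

Tree insertion order: [2, 19, 3, 47, 1, 29, 25, 48]
Tree (level-order array): [2, 1, 19, None, None, 3, 47, None, None, 29, 48, 25]
Postorder traversal: [1, 3, 25, 29, 48, 47, 19, 2]


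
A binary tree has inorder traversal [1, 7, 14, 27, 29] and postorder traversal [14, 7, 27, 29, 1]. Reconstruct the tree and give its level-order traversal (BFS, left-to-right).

Inorder:   [1, 7, 14, 27, 29]
Postorder: [14, 7, 27, 29, 1]
Algorithm: postorder visits root last, so walk postorder right-to-left;
each value is the root of the current inorder slice — split it at that
value, recurse on the right subtree first, then the left.
Recursive splits:
  root=1; inorder splits into left=[], right=[7, 14, 27, 29]
  root=29; inorder splits into left=[7, 14, 27], right=[]
  root=27; inorder splits into left=[7, 14], right=[]
  root=7; inorder splits into left=[], right=[14]
  root=14; inorder splits into left=[], right=[]
Reconstructed level-order: [1, 29, 27, 7, 14]
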